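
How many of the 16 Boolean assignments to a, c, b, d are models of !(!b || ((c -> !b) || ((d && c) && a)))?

Initial set: {!(!b || ((c -> !b) || ((d && c) && a)))}.
!(!b || ((c -> !b) || ((d && c) && a))): α-rule — add !!b, !((c -> !b) || ((d && c) && a)).
!((c -> !b) || ((d && c) && a)): α-rule — add !(c -> !b), !((d && c) && a).
!(c -> !b): α-rule — add c, !!b.
!((d && c) && a): β-rule — branch into !(d && c)  //  !a.
  branch 1 (add !(d && c)):
    !(d && c): β-rule — branch into !d  //  !c.
      branch 1.1 (add !d):
        ○ open, literals {b=T, c=T, d=F}.
      branch 1.2 (add !c):
        × closes — contains both c and !c.
  branch 2 (add !a):
    ○ open, literals {a=F, b=T, c=T}.
1 branch closed, 2 open.
Each open branch fixes some atoms; the unmentioned ones are free. Counting distinct full assignments: branch {b=T, c=T, d=F} (a) contributes 2 new; branch {a=F, b=T, c=T} (d) contributes 1 new. Total: 3.

3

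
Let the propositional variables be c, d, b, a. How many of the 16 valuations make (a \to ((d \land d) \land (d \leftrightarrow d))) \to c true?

Initial set: {((a \to ((d \land d) \land (d \leftrightarrow d))) \to c)}.
((a \to ((d \land d) \land (d \leftrightarrow d))) \to c): β-rule — branch into \lnot (a \to ((d \land d) \land (d \leftrightarrow d)))  //  c.
  branch 1 (add \lnot (a \to ((d \land d) \land (d \leftrightarrow d)))):
    \lnot (a \to ((d \land d) \land (d \leftrightarrow d))): α-rule — add a, \lnot ((d \land d) \land (d \leftrightarrow d)).
    \lnot ((d \land d) \land (d \leftrightarrow d)): β-rule — branch into \lnot (d \land d)  //  \lnot (d \leftrightarrow d).
      branch 1.1 (add \lnot (d \land d)):
        \lnot (d \land d): β-rule — branch into \lnot d  //  \lnot d.
          branch 1.1.1 (add \lnot d):
            ○ open, literals {a=T, d=F}.
          branch 1.1.2 (add \lnot d):
            ○ open, literals {a=T, d=F}.
      branch 1.2 (add \lnot (d \leftrightarrow d)):
        \lnot (d \leftrightarrow d): β-rule — branch into d, \lnot d  //  \lnot d, d.
          branch 1.2.1 (add d, \lnot d):
            × closes — contains both d and \lnot d.
          branch 1.2.2 (add \lnot d, d):
            × closes — contains both d and \lnot d.
  branch 2 (add c):
    ○ open, literals {c=T}.
2 branches closed, 3 open.
Each open branch fixes some atoms; the unmentioned ones are free. Counting distinct full assignments: branch {a=T, d=F} (c, b) contributes 4 new; branch {a=T, d=F} (c, b) contributes 0 new; branch {c=T} (d, b, a) contributes 6 new. Total: 10.

10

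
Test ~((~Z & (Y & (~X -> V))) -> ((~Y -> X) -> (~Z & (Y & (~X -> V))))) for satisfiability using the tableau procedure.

Unsatisfiable

Initial set: {~((~Z & (Y & (~X -> V))) -> ((~Y -> X) -> (~Z & (Y & (~X -> V)))))}.
~((~Z & (Y & (~X -> V))) -> ((~Y -> X) -> (~Z & (Y & (~X -> V))))): α-rule — add (~Z & (Y & (~X -> V))), ~((~Y -> X) -> (~Z & (Y & (~X -> V)))).
(~Z & (Y & (~X -> V))): α-rule — add ~Z, (Y & (~X -> V)).
~((~Y -> X) -> (~Z & (Y & (~X -> V)))): α-rule — add (~Y -> X), ~(~Z & (Y & (~X -> V))).
(Y & (~X -> V)): α-rule — add Y, (~X -> V).
(~Y -> X): β-rule — branch into ~~Y  //  X.
  branch 1 (add ~~Y):
    ~(~Z & (Y & (~X -> V))): β-rule — branch into ~~Z  //  ~(Y & (~X -> V)).
      branch 1.1 (add ~~Z):
        × closes — contains both Z and ~Z.
      branch 1.2 (add ~(Y & (~X -> V))):
        (~X -> V): β-rule — branch into ~~X  //  V.
          branch 1.2.1 (add ~~X):
            ~(Y & (~X -> V)): β-rule — branch into ~Y  //  ~(~X -> V).
              branch 1.2.1.1 (add ~Y):
                × closes — contains both Y and ~Y.
              branch 1.2.1.2 (add ~(~X -> V)):
                ~(~X -> V): α-rule — add ~X, ~V.
                × closes — contains both X and ~X.
          branch 1.2.2 (add V):
            ~(Y & (~X -> V)): β-rule — branch into ~Y  //  ~(~X -> V).
              branch 1.2.2.1 (add ~Y):
                × closes — contains both Y and ~Y.
              branch 1.2.2.2 (add ~(~X -> V)):
                ~(~X -> V): α-rule — add ~X, ~V.
                × closes — contains both V and ~V.
  branch 2 (add X):
    ~(~Z & (Y & (~X -> V))): β-rule — branch into ~~Z  //  ~(Y & (~X -> V)).
      branch 2.1 (add ~~Z):
        × closes — contains both Z and ~Z.
      branch 2.2 (add ~(Y & (~X -> V))):
        (~X -> V): β-rule — branch into ~~X  //  V.
          branch 2.2.1 (add ~~X):
            ~(Y & (~X -> V)): β-rule — branch into ~Y  //  ~(~X -> V).
              branch 2.2.1.1 (add ~Y):
                × closes — contains both Y and ~Y.
              branch 2.2.1.2 (add ~(~X -> V)):
                ~(~X -> V): α-rule — add ~X, ~V.
                × closes — contains both X and ~X.
          branch 2.2.2 (add V):
            ~(Y & (~X -> V)): β-rule — branch into ~Y  //  ~(~X -> V).
              branch 2.2.2.1 (add ~Y):
                × closes — contains both Y and ~Y.
              branch 2.2.2.2 (add ~(~X -> V)):
                ~(~X -> V): α-rule — add ~X, ~V.
                × closes — contains both X and ~X.
All 10 branches close.
Every branch closed; the formula is unsatisfiable.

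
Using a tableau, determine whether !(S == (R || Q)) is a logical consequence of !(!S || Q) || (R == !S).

No

Initial set: {T (!(!S || Q) || (R == !S)); F !(S == (R || Q))}.
T (!(!S || Q) || (R == !S)): β-rule — branch into T !(!S || Q)  //  T (R == !S).
  branch 1 (add T !(!S || Q)):
    T !(!S || Q): α-rule — add F !S, F Q.
    F !(S == (R || Q)): β-rule — branch into T S, T (R || Q)  //  F S, F (R || Q).
      branch 1.1 (add T S, T (R || Q)):
        T (R || Q): β-rule — branch into T R  //  T Q.
          branch 1.1.1 (add T R):
            ○ open, literals {Q=false, R=true, S=true}.
          branch 1.1.2 (add T Q):
            × closes — contains both Q and !Q.
      branch 1.2 (add F S, F (R || Q)):
        × closes — contains both S and !S.
  branch 2 (add T (R == !S)):
    F !(S == (R || Q)): β-rule — branch into T S, T (R || Q)  //  F S, F (R || Q).
      branch 2.1 (add T S, T (R || Q)):
        T (R == !S): β-rule — branch into T R, T !S  //  F R, F !S.
          branch 2.1.1 (add T R, T !S):
            × closes — contains both S and !S.
          branch 2.1.2 (add F R, F !S):
            T (R || Q): β-rule — branch into T R  //  T Q.
              branch 2.1.2.1 (add T R):
                × closes — contains both R and !R.
              branch 2.1.2.2 (add T Q):
                ○ open, literals {Q=true, R=false, S=true}.
      branch 2.2 (add F S, F (R || Q)):
        F (R || Q): α-rule — add F R, F Q.
        T (R == !S): β-rule — branch into T R, T !S  //  F R, F !S.
          branch 2.2.1 (add T R, T !S):
            × closes — contains both R and !R.
          branch 2.2.2 (add F R, F !S):
            × closes — contains both S and !S.
6 branches closed, 2 open.
An open branch gives a countermodel: Q=false, R=true, S=true (unmentioned atoms arbitrary); the premises hold there but the conclusion fails.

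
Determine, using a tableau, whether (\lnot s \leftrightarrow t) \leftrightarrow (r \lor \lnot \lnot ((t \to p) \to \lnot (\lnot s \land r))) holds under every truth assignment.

Not valid

Assume the negation and expand:
Initial set: {\lnot ((\lnot s \leftrightarrow t) \leftrightarrow (r \lor \lnot \lnot ((t \to p) \to \lnot (\lnot s \land r))))}.
\lnot ((\lnot s \leftrightarrow t) \leftrightarrow (r \lor \lnot \lnot ((t \to p) \to \lnot (\lnot s \land r)))): β-rule — branch into (\lnot s \leftrightarrow t), \lnot (r \lor \lnot \lnot ((t \to p) \to \lnot (\lnot s \land r)))  //  \lnot (\lnot s \leftrightarrow t), (r \lor \lnot \lnot ((t \to p) \to \lnot (\lnot s \land r))).
  branch 1 (add (\lnot s \leftrightarrow t), \lnot (r \lor \lnot \lnot ((t \to p) \to \lnot (\lnot s \land r)))):
    \lnot (r \lor \lnot \lnot ((t \to p) \to \lnot (\lnot s \land r))): α-rule — add \lnot r, \lnot \lnot \lnot ((t \to p) \to \lnot (\lnot s \land r)).
    \lnot \lnot \lnot ((t \to p) \to \lnot (\lnot s \land r)): drop double negation, giving \lnot ((t \to p) \to \lnot (\lnot s \land r)).
    \lnot ((t \to p) \to \lnot (\lnot s \land r)): α-rule — add (t \to p), \lnot \lnot (\lnot s \land r).
    \lnot \lnot (\lnot s \land r): α-rule — add \lnot s, r.
    × closes — contains both r and \lnot r.
  branch 2 (add \lnot (\lnot s \leftrightarrow t), (r \lor \lnot \lnot ((t \to p) \to \lnot (\lnot s \land r)))):
    \lnot (\lnot s \leftrightarrow t): β-rule — branch into \lnot s, \lnot t  //  \lnot \lnot s, t.
      branch 2.1 (add \lnot s, \lnot t):
        (r \lor \lnot \lnot ((t \to p) \to \lnot (\lnot s \land r))): β-rule — branch into r  //  \lnot \lnot ((t \to p) \to \lnot (\lnot s \land r)).
          branch 2.1.1 (add r):
            ○ open, literals {r=T, s=F, t=F}.
          branch 2.1.2 (add \lnot \lnot ((t \to p) \to \lnot (\lnot s \land r))):
            \lnot \lnot ((t \to p) \to \lnot (\lnot s \land r)): drop double negation, giving ((t \to p) \to \lnot (\lnot s \land r)).
            ((t \to p) \to \lnot (\lnot s \land r)): β-rule — branch into \lnot (t \to p)  //  \lnot (\lnot s \land r).
              branch 2.1.2.1 (add \lnot (t \to p)):
                \lnot (t \to p): α-rule — add t, \lnot p.
                × closes — contains both t and \lnot t.
              branch 2.1.2.2 (add \lnot (\lnot s \land r)):
                \lnot (\lnot s \land r): β-rule — branch into \lnot \lnot s  //  \lnot r.
                  branch 2.1.2.2.1 (add \lnot \lnot s):
                    × closes — contains both s and \lnot s.
                  branch 2.1.2.2.2 (add \lnot r):
                    ○ open, literals {r=F, s=F, t=F}.
      branch 2.2 (add \lnot \lnot s, t):
        (r \lor \lnot \lnot ((t \to p) \to \lnot (\lnot s \land r))): β-rule — branch into r  //  \lnot \lnot ((t \to p) \to \lnot (\lnot s \land r)).
          branch 2.2.1 (add r):
            ○ open, literals {r=T, s=T, t=T}.
          branch 2.2.2 (add \lnot \lnot ((t \to p) \to \lnot (\lnot s \land r))):
            \lnot \lnot ((t \to p) \to \lnot (\lnot s \land r)): drop double negation, giving ((t \to p) \to \lnot (\lnot s \land r)).
            ((t \to p) \to \lnot (\lnot s \land r)): β-rule — branch into \lnot (t \to p)  //  \lnot (\lnot s \land r).
              branch 2.2.2.1 (add \lnot (t \to p)):
                \lnot (t \to p): α-rule — add t, \lnot p.
                ○ open, literals {p=F, s=T, t=T}.
              branch 2.2.2.2 (add \lnot (\lnot s \land r)):
                \lnot (\lnot s \land r): β-rule — branch into \lnot \lnot s  //  \lnot r.
                  branch 2.2.2.2.1 (add \lnot \lnot s):
                    ○ open, literals {s=T, t=T}.
                  branch 2.2.2.2.2 (add \lnot r):
                    ○ open, literals {r=F, s=T, t=T}.
3 branches closed, 6 open.
An open branch gives a countermodel: r=T, s=F, t=F (unmentioned atoms arbitrary); under it the original formula is false.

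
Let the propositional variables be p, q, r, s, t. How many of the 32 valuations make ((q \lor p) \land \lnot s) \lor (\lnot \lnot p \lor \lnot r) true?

Initial set: {(((q \lor p) \land \lnot s) \lor (\lnot \lnot p \lor \lnot r))}.
(((q \lor p) \land \lnot s) \lor (\lnot \lnot p \lor \lnot r)): β-rule — branch into ((q \lor p) \land \lnot s)  //  (\lnot \lnot p \lor \lnot r).
  branch 1 (add ((q \lor p) \land \lnot s)):
    ((q \lor p) \land \lnot s): α-rule — add (q \lor p), \lnot s.
    (q \lor p): β-rule — branch into q  //  p.
      branch 1.1 (add q):
        ○ open, literals {q=true, s=false}.
      branch 1.2 (add p):
        ○ open, literals {p=true, s=false}.
  branch 2 (add (\lnot \lnot p \lor \lnot r)):
    (\lnot \lnot p \lor \lnot r): β-rule — branch into \lnot \lnot p  //  \lnot r.
      branch 2.1 (add \lnot \lnot p):
        \lnot \lnot p: drop double negation, giving p.
        ○ open, literals {p=true}.
      branch 2.2 (add \lnot r):
        ○ open, literals {r=false}.
0 branches closed, 4 open.
Each open branch fixes some atoms; the unmentioned ones are free. Counting distinct full assignments: branch {q=true, s=false} (p, r, t) contributes 8 new; branch {p=true, s=false} (q, r, t) contributes 4 new; branch {p=true} (q, r, s, t) contributes 8 new; branch {r=false} (p, q, s, t) contributes 6 new. Total: 26.

26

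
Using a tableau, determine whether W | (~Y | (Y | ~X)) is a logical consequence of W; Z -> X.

Yes

Initial set: {W; (Z -> X); ~(W | (~Y | (Y | ~X)))}.
~(W | (~Y | (Y | ~X))): α-rule — add ~W, ~(~Y | (Y | ~X)).
× closes — contains both W and ~W.
All 1 branch closes.
Every branch closed, so the premises entail the conclusion.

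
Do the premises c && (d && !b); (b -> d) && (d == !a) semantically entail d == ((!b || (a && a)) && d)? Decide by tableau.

Initial set: {(c && (d && !b)); ((b -> d) && (d == !a)); !(d == ((!b || (a && a)) && d))}.
(c && (d && !b)): α-rule — add c, (d && !b).
((b -> d) && (d == !a)): α-rule — add (b -> d), (d == !a).
(d && !b): α-rule — add d, !b.
!(d == ((!b || (a && a)) && d)): β-rule — branch into d, !((!b || (a && a)) && d)  //  !d, ((!b || (a && a)) && d).
  branch 1 (add d, !((!b || (a && a)) && d)):
    (b -> d): β-rule — branch into !b  //  d.
      branch 1.1 (add !b):
        (d == !a): β-rule — branch into d, !a  //  !d, !!a.
          branch 1.1.1 (add d, !a):
            !((!b || (a && a)) && d): β-rule — branch into !(!b || (a && a))  //  !d.
              branch 1.1.1.1 (add !(!b || (a && a))):
                !(!b || (a && a)): α-rule — add !!b, !(a && a).
                × closes — contains both b and !b.
              branch 1.1.1.2 (add !d):
                × closes — contains both d and !d.
          branch 1.1.2 (add !d, !!a):
            × closes — contains both d and !d.
      branch 1.2 (add d):
        (d == !a): β-rule — branch into d, !a  //  !d, !!a.
          branch 1.2.1 (add d, !a):
            !((!b || (a && a)) && d): β-rule — branch into !(!b || (a && a))  //  !d.
              branch 1.2.1.1 (add !(!b || (a && a))):
                !(!b || (a && a)): α-rule — add !!b, !(a && a).
                × closes — contains both b and !b.
              branch 1.2.1.2 (add !d):
                × closes — contains both d and !d.
          branch 1.2.2 (add !d, !!a):
            × closes — contains both d and !d.
  branch 2 (add !d, ((!b || (a && a)) && d)):
    × closes — contains both d and !d.
All 7 branches close.
Every branch closed, so the premises entail the conclusion.

Yes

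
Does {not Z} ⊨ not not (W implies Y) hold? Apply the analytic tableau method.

No

Initial set: {T not Z; F not not (W implies Y)}.
F not not (W implies Y): drop double negation, giving F (W implies Y).
F (W implies Y): α-rule — add T W, F Y.
○ open, literals {W=T, Y=F, Z=F}.
0 branches closed, 1 open.
An open branch gives a countermodel: W=T, Y=F, Z=F (unmentioned atoms arbitrary); the premises hold there but the conclusion fails.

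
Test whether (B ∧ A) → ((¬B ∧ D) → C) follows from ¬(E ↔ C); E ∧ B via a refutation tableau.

Yes

Initial set: {¬(E ↔ C); (E ∧ B); ¬((B ∧ A) → ((¬B ∧ D) → C))}.
(E ∧ B): α-rule — add E, B.
¬((B ∧ A) → ((¬B ∧ D) → C)): α-rule — add (B ∧ A), ¬((¬B ∧ D) → C).
(B ∧ A): α-rule — add B, A.
¬((¬B ∧ D) → C): α-rule — add (¬B ∧ D), ¬C.
(¬B ∧ D): α-rule — add ¬B, D.
× closes — contains both B and ¬B.
All 1 branch closes.
Every branch closed, so the premises entail the conclusion.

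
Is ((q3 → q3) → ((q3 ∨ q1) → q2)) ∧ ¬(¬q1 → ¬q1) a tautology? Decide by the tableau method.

Assume the negation and expand:
Initial set: {¬(((q3 → q3) → ((q3 ∨ q1) → q2)) ∧ ¬(¬q1 → ¬q1))}.
¬(((q3 → q3) → ((q3 ∨ q1) → q2)) ∧ ¬(¬q1 → ¬q1)): β-rule — branch into ¬((q3 → q3) → ((q3 ∨ q1) → q2))  //  ¬¬(¬q1 → ¬q1).
  branch 1 (add ¬((q3 → q3) → ((q3 ∨ q1) → q2))):
    ¬((q3 → q3) → ((q3 ∨ q1) → q2)): α-rule — add (q3 → q3), ¬((q3 ∨ q1) → q2).
    ¬((q3 ∨ q1) → q2): α-rule — add (q3 ∨ q1), ¬q2.
    (q3 → q3): β-rule — branch into ¬q3  //  q3.
      branch 1.1 (add ¬q3):
        (q3 ∨ q1): β-rule — branch into q3  //  q1.
          branch 1.1.1 (add q3):
            × closes — contains both q3 and ¬q3.
          branch 1.1.2 (add q1):
            ○ open, literals {q1=T, q2=F, q3=F}.
      branch 1.2 (add q3):
        (q3 ∨ q1): β-rule — branch into q3  //  q1.
          branch 1.2.1 (add q3):
            ○ open, literals {q2=F, q3=T}.
          branch 1.2.2 (add q1):
            ○ open, literals {q1=T, q2=F, q3=T}.
  branch 2 (add ¬¬(¬q1 → ¬q1)):
    ¬¬(¬q1 → ¬q1): β-rule — branch into ¬¬q1  //  ¬q1.
      branch 2.1 (add ¬¬q1):
        ○ open, literals {q1=T}.
      branch 2.2 (add ¬q1):
        ○ open, literals {q1=F}.
1 branch closed, 5 open.
An open branch gives a countermodel: q1=T, q2=F, q3=F (unmentioned atoms arbitrary); under it the original formula is false.

Not valid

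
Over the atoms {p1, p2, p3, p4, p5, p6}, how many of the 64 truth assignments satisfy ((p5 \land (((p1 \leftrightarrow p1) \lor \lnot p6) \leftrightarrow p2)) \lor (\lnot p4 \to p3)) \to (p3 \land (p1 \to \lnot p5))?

36

Initial set: {(((p5 \land (((p1 \leftrightarrow p1) \lor \lnot p6) \leftrightarrow p2)) \lor (\lnot p4 \to p3)) \to (p3 \land (p1 \to \lnot p5)))}.
(((p5 \land (((p1 \leftrightarrow p1) \lor \lnot p6) \leftrightarrow p2)) \lor (\lnot p4 \to p3)) \to (p3 \land (p1 \to \lnot p5))): β-rule — branch into \lnot ((p5 \land (((p1 \leftrightarrow p1) \lor \lnot p6) \leftrightarrow p2)) \lor (\lnot p4 \to p3))  //  (p3 \land (p1 \to \lnot p5)).
  branch 1 (add \lnot ((p5 \land (((p1 \leftrightarrow p1) \lor \lnot p6) \leftrightarrow p2)) \lor (\lnot p4 \to p3))):
    \lnot ((p5 \land (((p1 \leftrightarrow p1) \lor \lnot p6) \leftrightarrow p2)) \lor (\lnot p4 \to p3)): α-rule — add \lnot (p5 \land (((p1 \leftrightarrow p1) \lor \lnot p6) \leftrightarrow p2)), \lnot (\lnot p4 \to p3).
    \lnot (\lnot p4 \to p3): α-rule — add \lnot p4, \lnot p3.
    \lnot (p5 \land (((p1 \leftrightarrow p1) \lor \lnot p6) \leftrightarrow p2)): β-rule — branch into \lnot p5  //  \lnot (((p1 \leftrightarrow p1) \lor \lnot p6) \leftrightarrow p2).
      branch 1.1 (add \lnot p5):
        ○ open, literals {p3=F, p4=F, p5=F}.
      branch 1.2 (add \lnot (((p1 \leftrightarrow p1) \lor \lnot p6) \leftrightarrow p2)):
        \lnot (((p1 \leftrightarrow p1) \lor \lnot p6) \leftrightarrow p2): β-rule — branch into ((p1 \leftrightarrow p1) \lor \lnot p6), \lnot p2  //  \lnot ((p1 \leftrightarrow p1) \lor \lnot p6), p2.
          branch 1.2.1 (add ((p1 \leftrightarrow p1) \lor \lnot p6), \lnot p2):
            ((p1 \leftrightarrow p1) \lor \lnot p6): β-rule — branch into (p1 \leftrightarrow p1)  //  \lnot p6.
              branch 1.2.1.1 (add (p1 \leftrightarrow p1)):
                (p1 \leftrightarrow p1): β-rule — branch into p1, p1  //  \lnot p1, \lnot p1.
                  branch 1.2.1.1.1 (add p1, p1):
                    ○ open, literals {p1=T, p2=F, p3=F, p4=F}.
                  branch 1.2.1.1.2 (add \lnot p1, \lnot p1):
                    ○ open, literals {p1=F, p2=F, p3=F, p4=F}.
              branch 1.2.1.2 (add \lnot p6):
                ○ open, literals {p2=F, p3=F, p4=F, p6=F}.
          branch 1.2.2 (add \lnot ((p1 \leftrightarrow p1) \lor \lnot p6), p2):
            \lnot ((p1 \leftrightarrow p1) \lor \lnot p6): α-rule — add \lnot (p1 \leftrightarrow p1), \lnot \lnot p6.
            \lnot (p1 \leftrightarrow p1): β-rule — branch into p1, \lnot p1  //  \lnot p1, p1.
              branch 1.2.2.1 (add p1, \lnot p1):
                × closes — contains both p1 and \lnot p1.
              branch 1.2.2.2 (add \lnot p1, p1):
                × closes — contains both p1 and \lnot p1.
  branch 2 (add (p3 \land (p1 \to \lnot p5))):
    (p3 \land (p1 \to \lnot p5)): α-rule — add p3, (p1 \to \lnot p5).
    (p1 \to \lnot p5): β-rule — branch into \lnot p1  //  \lnot p5.
      branch 2.1 (add \lnot p1):
        ○ open, literals {p1=F, p3=T}.
      branch 2.2 (add \lnot p5):
        ○ open, literals {p3=T, p5=F}.
2 branches closed, 6 open.
Each open branch fixes some atoms; the unmentioned ones are free. Counting distinct full assignments: branch {p3=F, p4=F, p5=F} (p1, p2, p6) contributes 8 new; branch {p1=T, p2=F, p3=F, p4=F} (p5, p6) contributes 2 new; branch {p1=F, p2=F, p3=F, p4=F} (p5, p6) contributes 2 new; branch {p2=F, p3=F, p4=F, p6=F} (p1, p5) contributes 0 new; branch {p1=F, p3=T} (p2, p4, p5, p6) contributes 16 new; branch {p3=T, p5=F} (p1, p2, p4, p6) contributes 8 new. Total: 36.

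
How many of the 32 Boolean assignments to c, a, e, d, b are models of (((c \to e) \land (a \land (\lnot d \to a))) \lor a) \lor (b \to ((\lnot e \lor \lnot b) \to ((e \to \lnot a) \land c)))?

Initial set: {((((c \to e) \land (a \land (\lnot d \to a))) \lor a) \lor (b \to ((\lnot e \lor \lnot b) \to ((e \to \lnot a) \land c))))}.
((((c \to e) \land (a \land (\lnot d \to a))) \lor a) \lor (b \to ((\lnot e \lor \lnot b) \to ((e \to \lnot a) \land c)))): β-rule — branch into (((c \to e) \land (a \land (\lnot d \to a))) \lor a)  //  (b \to ((\lnot e \lor \lnot b) \to ((e \to \lnot a) \land c))).
  branch 1 (add (((c \to e) \land (a \land (\lnot d \to a))) \lor a)):
    (((c \to e) \land (a \land (\lnot d \to a))) \lor a): β-rule — branch into ((c \to e) \land (a \land (\lnot d \to a)))  //  a.
      branch 1.1 (add ((c \to e) \land (a \land (\lnot d \to a)))):
        ((c \to e) \land (a \land (\lnot d \to a))): α-rule — add (c \to e), (a \land (\lnot d \to a)).
        (a \land (\lnot d \to a)): α-rule — add a, (\lnot d \to a).
        (c \to e): β-rule — branch into \lnot c  //  e.
          branch 1.1.1 (add \lnot c):
            (\lnot d \to a): β-rule — branch into \lnot \lnot d  //  a.
              branch 1.1.1.1 (add \lnot \lnot d):
                ○ open, literals {a=true, c=false, d=true}.
              branch 1.1.1.2 (add a):
                ○ open, literals {a=true, c=false}.
          branch 1.1.2 (add e):
            (\lnot d \to a): β-rule — branch into \lnot \lnot d  //  a.
              branch 1.1.2.1 (add \lnot \lnot d):
                ○ open, literals {a=true, d=true, e=true}.
              branch 1.1.2.2 (add a):
                ○ open, literals {a=true, e=true}.
      branch 1.2 (add a):
        ○ open, literals {a=true}.
  branch 2 (add (b \to ((\lnot e \lor \lnot b) \to ((e \to \lnot a) \land c)))):
    (b \to ((\lnot e \lor \lnot b) \to ((e \to \lnot a) \land c))): β-rule — branch into \lnot b  //  ((\lnot e \lor \lnot b) \to ((e \to \lnot a) \land c)).
      branch 2.1 (add \lnot b):
        ○ open, literals {b=false}.
      branch 2.2 (add ((\lnot e \lor \lnot b) \to ((e \to \lnot a) \land c))):
        ((\lnot e \lor \lnot b) \to ((e \to \lnot a) \land c)): β-rule — branch into \lnot (\lnot e \lor \lnot b)  //  ((e \to \lnot a) \land c).
          branch 2.2.1 (add \lnot (\lnot e \lor \lnot b)):
            \lnot (\lnot e \lor \lnot b): α-rule — add \lnot \lnot e, \lnot \lnot b.
            ○ open, literals {b=true, e=true}.
          branch 2.2.2 (add ((e \to \lnot a) \land c)):
            ((e \to \lnot a) \land c): α-rule — add (e \to \lnot a), c.
            (e \to \lnot a): β-rule — branch into \lnot e  //  \lnot a.
              branch 2.2.2.1 (add \lnot e):
                ○ open, literals {c=true, e=false}.
              branch 2.2.2.2 (add \lnot a):
                ○ open, literals {a=false, c=true}.
0 branches closed, 9 open.
Each open branch fixes some atoms; the unmentioned ones are free. Counting distinct full assignments: branch {a=true, c=false, d=true} (e, b) contributes 4 new; branch {a=true, c=false} (e, d, b) contributes 4 new; branch {a=true, d=true, e=true} (c, b) contributes 2 new; branch {a=true, e=true} (c, d, b) contributes 2 new; branch {a=true} (c, e, d, b) contributes 4 new; branch {b=false} (c, a, e, d) contributes 8 new; branch {b=true, e=true} (c, a, d) contributes 4 new; branch {c=true, e=false} (a, d, b) contributes 2 new; branch {a=false, c=true} (e, d, b) contributes 0 new. Total: 30.

30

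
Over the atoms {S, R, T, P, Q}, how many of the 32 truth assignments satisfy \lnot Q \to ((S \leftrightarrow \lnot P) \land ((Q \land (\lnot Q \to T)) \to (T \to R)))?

24

Initial set: {(\lnot Q \to ((S \leftrightarrow \lnot P) \land ((Q \land (\lnot Q \to T)) \to (T \to R))))}.
(\lnot Q \to ((S \leftrightarrow \lnot P) \land ((Q \land (\lnot Q \to T)) \to (T \to R)))): β-rule — branch into \lnot \lnot Q  //  ((S \leftrightarrow \lnot P) \land ((Q \land (\lnot Q \to T)) \to (T \to R))).
  branch 1 (add \lnot \lnot Q):
    ○ open, literals {Q=true}.
  branch 2 (add ((S \leftrightarrow \lnot P) \land ((Q \land (\lnot Q \to T)) \to (T \to R)))):
    ((S \leftrightarrow \lnot P) \land ((Q \land (\lnot Q \to T)) \to (T \to R))): α-rule — add (S \leftrightarrow \lnot P), ((Q \land (\lnot Q \to T)) \to (T \to R)).
    (S \leftrightarrow \lnot P): β-rule — branch into S, \lnot P  //  \lnot S, \lnot \lnot P.
      branch 2.1 (add S, \lnot P):
        ((Q \land (\lnot Q \to T)) \to (T \to R)): β-rule — branch into \lnot (Q \land (\lnot Q \to T))  //  (T \to R).
          branch 2.1.1 (add \lnot (Q \land (\lnot Q \to T))):
            \lnot (Q \land (\lnot Q \to T)): β-rule — branch into \lnot Q  //  \lnot (\lnot Q \to T).
              branch 2.1.1.1 (add \lnot Q):
                ○ open, literals {P=false, Q=false, S=true}.
              branch 2.1.1.2 (add \lnot (\lnot Q \to T)):
                \lnot (\lnot Q \to T): α-rule — add \lnot Q, \lnot T.
                ○ open, literals {P=false, Q=false, S=true, T=false}.
          branch 2.1.2 (add (T \to R)):
            (T \to R): β-rule — branch into \lnot T  //  R.
              branch 2.1.2.1 (add \lnot T):
                ○ open, literals {P=false, S=true, T=false}.
              branch 2.1.2.2 (add R):
                ○ open, literals {P=false, R=true, S=true}.
      branch 2.2 (add \lnot S, \lnot \lnot P):
        ((Q \land (\lnot Q \to T)) \to (T \to R)): β-rule — branch into \lnot (Q \land (\lnot Q \to T))  //  (T \to R).
          branch 2.2.1 (add \lnot (Q \land (\lnot Q \to T))):
            \lnot (Q \land (\lnot Q \to T)): β-rule — branch into \lnot Q  //  \lnot (\lnot Q \to T).
              branch 2.2.1.1 (add \lnot Q):
                ○ open, literals {P=true, Q=false, S=false}.
              branch 2.2.1.2 (add \lnot (\lnot Q \to T)):
                \lnot (\lnot Q \to T): α-rule — add \lnot Q, \lnot T.
                ○ open, literals {P=true, Q=false, S=false, T=false}.
          branch 2.2.2 (add (T \to R)):
            (T \to R): β-rule — branch into \lnot T  //  R.
              branch 2.2.2.1 (add \lnot T):
                ○ open, literals {P=true, S=false, T=false}.
              branch 2.2.2.2 (add R):
                ○ open, literals {P=true, R=true, S=false}.
0 branches closed, 9 open.
Each open branch fixes some atoms; the unmentioned ones are free. Counting distinct full assignments: branch {Q=true} (S, R, T, P) contributes 16 new; branch {P=false, Q=false, S=true} (R, T) contributes 4 new; branch {P=false, Q=false, S=true, T=false} (R) contributes 0 new; branch {P=false, S=true, T=false} (R, Q) contributes 0 new; branch {P=false, R=true, S=true} (T, Q) contributes 0 new; branch {P=true, Q=false, S=false} (R, T) contributes 4 new; branch {P=true, Q=false, S=false, T=false} (R) contributes 0 new; branch {P=true, S=false, T=false} (R, Q) contributes 0 new; branch {P=true, R=true, S=false} (T, Q) contributes 0 new. Total: 24.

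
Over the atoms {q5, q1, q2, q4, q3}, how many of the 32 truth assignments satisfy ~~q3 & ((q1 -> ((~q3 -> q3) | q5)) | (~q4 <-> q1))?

Initial set: {(~~q3 & ((q1 -> ((~q3 -> q3) | q5)) | (~q4 <-> q1)))}.
(~~q3 & ((q1 -> ((~q3 -> q3) | q5)) | (~q4 <-> q1))): α-rule — add ~~q3, ((q1 -> ((~q3 -> q3) | q5)) | (~q4 <-> q1)).
~~q3: drop double negation, giving q3.
((q1 -> ((~q3 -> q3) | q5)) | (~q4 <-> q1)): β-rule — branch into (q1 -> ((~q3 -> q3) | q5))  //  (~q4 <-> q1).
  branch 1 (add (q1 -> ((~q3 -> q3) | q5))):
    (q1 -> ((~q3 -> q3) | q5)): β-rule — branch into ~q1  //  ((~q3 -> q3) | q5).
      branch 1.1 (add ~q1):
        ○ open, literals {q1=F, q3=T}.
      branch 1.2 (add ((~q3 -> q3) | q5)):
        ((~q3 -> q3) | q5): β-rule — branch into (~q3 -> q3)  //  q5.
          branch 1.2.1 (add (~q3 -> q3)):
            (~q3 -> q3): β-rule — branch into ~~q3  //  q3.
              branch 1.2.1.1 (add ~~q3):
                ○ open, literals {q3=T}.
              branch 1.2.1.2 (add q3):
                ○ open, literals {q3=T}.
          branch 1.2.2 (add q5):
            ○ open, literals {q3=T, q5=T}.
  branch 2 (add (~q4 <-> q1)):
    (~q4 <-> q1): β-rule — branch into ~q4, q1  //  ~~q4, ~q1.
      branch 2.1 (add ~q4, q1):
        ○ open, literals {q1=T, q3=T, q4=F}.
      branch 2.2 (add ~~q4, ~q1):
        ○ open, literals {q1=F, q3=T, q4=T}.
0 branches closed, 6 open.
Each open branch fixes some atoms; the unmentioned ones are free. Counting distinct full assignments: branch {q1=F, q3=T} (q5, q2, q4) contributes 8 new; branch {q3=T} (q5, q1, q2, q4) contributes 8 new; branch {q3=T} (q5, q1, q2, q4) contributes 0 new; branch {q3=T, q5=T} (q1, q2, q4) contributes 0 new; branch {q1=T, q3=T, q4=F} (q5, q2) contributes 0 new; branch {q1=F, q3=T, q4=T} (q5, q2) contributes 0 new. Total: 16.

16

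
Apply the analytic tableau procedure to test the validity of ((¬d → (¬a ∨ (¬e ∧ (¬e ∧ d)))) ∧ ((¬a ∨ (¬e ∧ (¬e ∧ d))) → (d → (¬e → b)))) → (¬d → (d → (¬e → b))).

Valid

Assume the negation and expand:
Initial set: {¬(((¬d → (¬a ∨ (¬e ∧ (¬e ∧ d)))) ∧ ((¬a ∨ (¬e ∧ (¬e ∧ d))) → (d → (¬e → b)))) → (¬d → (d → (¬e → b))))}.
¬(((¬d → (¬a ∨ (¬e ∧ (¬e ∧ d)))) ∧ ((¬a ∨ (¬e ∧ (¬e ∧ d))) → (d → (¬e → b)))) → (¬d → (d → (¬e → b)))): α-rule — add ((¬d → (¬a ∨ (¬e ∧ (¬e ∧ d)))) ∧ ((¬a ∨ (¬e ∧ (¬e ∧ d))) → (d → (¬e → b)))), ¬(¬d → (d → (¬e → b))).
((¬d → (¬a ∨ (¬e ∧ (¬e ∧ d)))) ∧ ((¬a ∨ (¬e ∧ (¬e ∧ d))) → (d → (¬e → b)))): α-rule — add (¬d → (¬a ∨ (¬e ∧ (¬e ∧ d)))), ((¬a ∨ (¬e ∧ (¬e ∧ d))) → (d → (¬e → b))).
¬(¬d → (d → (¬e → b))): α-rule — add ¬d, ¬(d → (¬e → b)).
¬(d → (¬e → b)): α-rule — add d, ¬(¬e → b).
× closes — contains both d and ¬d.
All 1 branch closes.
Every branch closed, so the negation is unsatisfiable and the formula is valid.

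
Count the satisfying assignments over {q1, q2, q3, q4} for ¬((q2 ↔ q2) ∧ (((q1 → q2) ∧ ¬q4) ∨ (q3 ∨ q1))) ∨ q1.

Initial set: {(¬((q2 ↔ q2) ∧ (((q1 → q2) ∧ ¬q4) ∨ (q3 ∨ q1))) ∨ q1)}.
(¬((q2 ↔ q2) ∧ (((q1 → q2) ∧ ¬q4) ∨ (q3 ∨ q1))) ∨ q1): β-rule — branch into ¬((q2 ↔ q2) ∧ (((q1 → q2) ∧ ¬q4) ∨ (q3 ∨ q1)))  //  q1.
  branch 1 (add ¬((q2 ↔ q2) ∧ (((q1 → q2) ∧ ¬q4) ∨ (q3 ∨ q1)))):
    ¬((q2 ↔ q2) ∧ (((q1 → q2) ∧ ¬q4) ∨ (q3 ∨ q1))): β-rule — branch into ¬(q2 ↔ q2)  //  ¬(((q1 → q2) ∧ ¬q4) ∨ (q3 ∨ q1)).
      branch 1.1 (add ¬(q2 ↔ q2)):
        ¬(q2 ↔ q2): β-rule — branch into q2, ¬q2  //  ¬q2, q2.
          branch 1.1.1 (add q2, ¬q2):
            × closes — contains both q2 and ¬q2.
          branch 1.1.2 (add ¬q2, q2):
            × closes — contains both q2 and ¬q2.
      branch 1.2 (add ¬(((q1 → q2) ∧ ¬q4) ∨ (q3 ∨ q1))):
        ¬(((q1 → q2) ∧ ¬q4) ∨ (q3 ∨ q1)): α-rule — add ¬((q1 → q2) ∧ ¬q4), ¬(q3 ∨ q1).
        ¬(q3 ∨ q1): α-rule — add ¬q3, ¬q1.
        ¬((q1 → q2) ∧ ¬q4): β-rule — branch into ¬(q1 → q2)  //  ¬¬q4.
          branch 1.2.1 (add ¬(q1 → q2)):
            ¬(q1 → q2): α-rule — add q1, ¬q2.
            × closes — contains both q1 and ¬q1.
          branch 1.2.2 (add ¬¬q4):
            ○ open, literals {q1=false, q3=false, q4=true}.
  branch 2 (add q1):
    ○ open, literals {q1=true}.
3 branches closed, 2 open.
Each open branch fixes some atoms; the unmentioned ones are free. Counting distinct full assignments: branch {q1=false, q3=false, q4=true} (q2) contributes 2 new; branch {q1=true} (q2, q3, q4) contributes 8 new. Total: 10.

10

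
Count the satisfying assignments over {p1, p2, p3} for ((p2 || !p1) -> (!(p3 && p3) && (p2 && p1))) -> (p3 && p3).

6

Initial set: {T (((p2 || !p1) -> (!(p3 && p3) && (p2 && p1))) -> (p3 && p3))}.
T (((p2 || !p1) -> (!(p3 && p3) && (p2 && p1))) -> (p3 && p3)): β-rule — branch into F ((p2 || !p1) -> (!(p3 && p3) && (p2 && p1)))  //  T (p3 && p3).
  branch 1 (add F ((p2 || !p1) -> (!(p3 && p3) && (p2 && p1)))):
    F ((p2 || !p1) -> (!(p3 && p3) && (p2 && p1))): α-rule — add T (p2 || !p1), F (!(p3 && p3) && (p2 && p1)).
    T (p2 || !p1): β-rule — branch into T p2  //  T !p1.
      branch 1.1 (add T p2):
        F (!(p3 && p3) && (p2 && p1)): β-rule — branch into F !(p3 && p3)  //  F (p2 && p1).
          branch 1.1.1 (add F !(p3 && p3)):
            F !(p3 && p3): α-rule — add T p3, T p3.
            ○ open, literals {p2=true, p3=true}.
          branch 1.1.2 (add F (p2 && p1)):
            F (p2 && p1): β-rule — branch into F p2  //  F p1.
              branch 1.1.2.1 (add F p2):
                × closes — contains both p2 and !p2.
              branch 1.1.2.2 (add F p1):
                ○ open, literals {p1=false, p2=true}.
      branch 1.2 (add T !p1):
        F (!(p3 && p3) && (p2 && p1)): β-rule — branch into F !(p3 && p3)  //  F (p2 && p1).
          branch 1.2.1 (add F !(p3 && p3)):
            F !(p3 && p3): α-rule — add T p3, T p3.
            ○ open, literals {p1=false, p3=true}.
          branch 1.2.2 (add F (p2 && p1)):
            F (p2 && p1): β-rule — branch into F p2  //  F p1.
              branch 1.2.2.1 (add F p2):
                ○ open, literals {p1=false, p2=false}.
              branch 1.2.2.2 (add F p1):
                ○ open, literals {p1=false}.
  branch 2 (add T (p3 && p3)):
    T (p3 && p3): α-rule — add T p3, T p3.
    ○ open, literals {p3=true}.
1 branch closed, 6 open.
Each open branch fixes some atoms; the unmentioned ones are free. Counting distinct full assignments: branch {p2=true, p3=true} (p1) contributes 2 new; branch {p1=false, p2=true} (p3) contributes 1 new; branch {p1=false, p3=true} (p2) contributes 1 new; branch {p1=false, p2=false} (p3) contributes 1 new; branch {p1=false} (p2, p3) contributes 0 new; branch {p3=true} (p1, p2) contributes 1 new. Total: 6.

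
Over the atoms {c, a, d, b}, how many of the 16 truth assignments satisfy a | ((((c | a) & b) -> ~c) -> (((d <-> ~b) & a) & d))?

10

Initial set: {(a | ((((c | a) & b) -> ~c) -> (((d <-> ~b) & a) & d)))}.
(a | ((((c | a) & b) -> ~c) -> (((d <-> ~b) & a) & d))): β-rule — branch into a  //  ((((c | a) & b) -> ~c) -> (((d <-> ~b) & a) & d)).
  branch 1 (add a):
    ○ open, literals {a=1}.
  branch 2 (add ((((c | a) & b) -> ~c) -> (((d <-> ~b) & a) & d))):
    ((((c | a) & b) -> ~c) -> (((d <-> ~b) & a) & d)): β-rule — branch into ~(((c | a) & b) -> ~c)  //  (((d <-> ~b) & a) & d).
      branch 2.1 (add ~(((c | a) & b) -> ~c)):
        ~(((c | a) & b) -> ~c): α-rule — add ((c | a) & b), ~~c.
        ((c | a) & b): α-rule — add (c | a), b.
        (c | a): β-rule — branch into c  //  a.
          branch 2.1.1 (add c):
            ○ open, literals {b=1, c=1}.
          branch 2.1.2 (add a):
            ○ open, literals {a=1, b=1, c=1}.
      branch 2.2 (add (((d <-> ~b) & a) & d)):
        (((d <-> ~b) & a) & d): α-rule — add ((d <-> ~b) & a), d.
        ((d <-> ~b) & a): α-rule — add (d <-> ~b), a.
        (d <-> ~b): β-rule — branch into d, ~b  //  ~d, ~~b.
          branch 2.2.1 (add d, ~b):
            ○ open, literals {a=1, b=0, d=1}.
          branch 2.2.2 (add ~d, ~~b):
            × closes — contains both d and ~d.
1 branch closed, 4 open.
Each open branch fixes some atoms; the unmentioned ones are free. Counting distinct full assignments: branch {a=1} (c, d, b) contributes 8 new; branch {b=1, c=1} (a, d) contributes 2 new; branch {a=1, b=1, c=1} (d) contributes 0 new; branch {a=1, b=0, d=1} (c) contributes 0 new. Total: 10.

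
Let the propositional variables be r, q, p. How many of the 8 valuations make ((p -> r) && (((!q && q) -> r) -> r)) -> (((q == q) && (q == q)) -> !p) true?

6

Initial set: {(((p -> r) && (((!q && q) -> r) -> r)) -> (((q == q) && (q == q)) -> !p))}.
(((p -> r) && (((!q && q) -> r) -> r)) -> (((q == q) && (q == q)) -> !p)): β-rule — branch into !((p -> r) && (((!q && q) -> r) -> r))  //  (((q == q) && (q == q)) -> !p).
  branch 1 (add !((p -> r) && (((!q && q) -> r) -> r))):
    !((p -> r) && (((!q && q) -> r) -> r)): β-rule — branch into !(p -> r)  //  !(((!q && q) -> r) -> r).
      branch 1.1 (add !(p -> r)):
        !(p -> r): α-rule — add p, !r.
        ○ open, literals {p=T, r=F}.
      branch 1.2 (add !(((!q && q) -> r) -> r)):
        !(((!q && q) -> r) -> r): α-rule — add ((!q && q) -> r), !r.
        ((!q && q) -> r): β-rule — branch into !(!q && q)  //  r.
          branch 1.2.1 (add !(!q && q)):
            !(!q && q): β-rule — branch into !!q  //  !q.
              branch 1.2.1.1 (add !!q):
                ○ open, literals {q=T, r=F}.
              branch 1.2.1.2 (add !q):
                ○ open, literals {q=F, r=F}.
          branch 1.2.2 (add r):
            × closes — contains both r and !r.
  branch 2 (add (((q == q) && (q == q)) -> !p)):
    (((q == q) && (q == q)) -> !p): β-rule — branch into !((q == q) && (q == q))  //  !p.
      branch 2.1 (add !((q == q) && (q == q))):
        !((q == q) && (q == q)): β-rule — branch into !(q == q)  //  !(q == q).
          branch 2.1.1 (add !(q == q)):
            !(q == q): β-rule — branch into q, !q  //  !q, q.
              branch 2.1.1.1 (add q, !q):
                × closes — contains both q and !q.
              branch 2.1.1.2 (add !q, q):
                × closes — contains both q and !q.
          branch 2.1.2 (add !(q == q)):
            !(q == q): β-rule — branch into q, !q  //  !q, q.
              branch 2.1.2.1 (add q, !q):
                × closes — contains both q and !q.
              branch 2.1.2.2 (add !q, q):
                × closes — contains both q and !q.
      branch 2.2 (add !p):
        ○ open, literals {p=F}.
5 branches closed, 4 open.
Each open branch fixes some atoms; the unmentioned ones are free. Counting distinct full assignments: branch {p=T, r=F} (q) contributes 2 new; branch {q=T, r=F} (p) contributes 1 new; branch {q=F, r=F} (p) contributes 1 new; branch {p=F} (r, q) contributes 2 new. Total: 6.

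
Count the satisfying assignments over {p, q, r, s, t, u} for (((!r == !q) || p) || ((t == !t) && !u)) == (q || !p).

Initial set: {((((!r == !q) || p) || ((t == !t) && !u)) == (q || !p))}.
((((!r == !q) || p) || ((t == !t) && !u)) == (q || !p)): β-rule — branch into (((!r == !q) || p) || ((t == !t) && !u)), (q || !p)  //  !(((!r == !q) || p) || ((t == !t) && !u)), !(q || !p).
  branch 1 (add (((!r == !q) || p) || ((t == !t) && !u)), (q || !p)):
    (((!r == !q) || p) || ((t == !t) && !u)): β-rule — branch into ((!r == !q) || p)  //  ((t == !t) && !u).
      branch 1.1 (add ((!r == !q) || p)):
        (q || !p): β-rule — branch into q  //  !p.
          branch 1.1.1 (add q):
            ((!r == !q) || p): β-rule — branch into (!r == !q)  //  p.
              branch 1.1.1.1 (add (!r == !q)):
                (!r == !q): β-rule — branch into !r, !q  //  !!r, !!q.
                  branch 1.1.1.1.1 (add !r, !q):
                    × closes — contains both q and !q.
                  branch 1.1.1.1.2 (add !!r, !!q):
                    ○ open, literals {q=true, r=true}.
              branch 1.1.1.2 (add p):
                ○ open, literals {p=true, q=true}.
          branch 1.1.2 (add !p):
            ((!r == !q) || p): β-rule — branch into (!r == !q)  //  p.
              branch 1.1.2.1 (add (!r == !q)):
                (!r == !q): β-rule — branch into !r, !q  //  !!r, !!q.
                  branch 1.1.2.1.1 (add !r, !q):
                    ○ open, literals {p=false, q=false, r=false}.
                  branch 1.1.2.1.2 (add !!r, !!q):
                    ○ open, literals {p=false, q=true, r=true}.
              branch 1.1.2.2 (add p):
                × closes — contains both p and !p.
      branch 1.2 (add ((t == !t) && !u)):
        ((t == !t) && !u): α-rule — add (t == !t), !u.
        (q || !p): β-rule — branch into q  //  !p.
          branch 1.2.1 (add q):
            (t == !t): β-rule — branch into t, !t  //  !t, !!t.
              branch 1.2.1.1 (add t, !t):
                × closes — contains both t and !t.
              branch 1.2.1.2 (add !t, !!t):
                × closes — contains both t and !t.
          branch 1.2.2 (add !p):
            (t == !t): β-rule — branch into t, !t  //  !t, !!t.
              branch 1.2.2.1 (add t, !t):
                × closes — contains both t and !t.
              branch 1.2.2.2 (add !t, !!t):
                × closes — contains both t and !t.
  branch 2 (add !(((!r == !q) || p) || ((t == !t) && !u)), !(q || !p)):
    !(((!r == !q) || p) || ((t == !t) && !u)): α-rule — add !((!r == !q) || p), !((t == !t) && !u).
    !(q || !p): α-rule — add !q, !!p.
    !((!r == !q) || p): α-rule — add !(!r == !q), !p.
    × closes — contains both p and !p.
7 branches closed, 4 open.
Each open branch fixes some atoms; the unmentioned ones are free. Counting distinct full assignments: branch {q=true, r=true} (p, s, t, u) contributes 16 new; branch {p=true, q=true} (r, s, t, u) contributes 8 new; branch {p=false, q=false, r=false} (s, t, u) contributes 8 new; branch {p=false, q=true, r=true} (s, t, u) contributes 0 new. Total: 32.

32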